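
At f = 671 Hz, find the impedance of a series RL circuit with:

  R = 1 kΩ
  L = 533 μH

Step 1 — Angular frequency: ω = 2π·f = 2π·671 = 4216 rad/s.
Step 2 — Component impedances:
  R: Z = R = 1000 Ω
  L: Z = jωL = j·4216·0.000533 = 0 + j2.247 Ω
Step 3 — Series combination: Z_total = R + L = 1000 + j2.247 Ω = 1000∠0.1° Ω.

Z = 1000 + j2.247 Ω = 1000∠0.1° Ω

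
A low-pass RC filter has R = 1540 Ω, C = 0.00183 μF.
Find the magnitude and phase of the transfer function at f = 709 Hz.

Step 1 — Angular frequency: ω = 2π·709 = 4455 rad/s.
Step 2 — Transfer function: H(jω) = 1/(1 + jωRC).
Step 3 — Denominator: 1 + jωRC = 1 + j·4455·1540·1.83e-09 = 1 + j0.01255.
Step 4 — H = 0.9998 - j0.01255.
Step 5 — Magnitude: |H| = 0.9999 (-0.0 dB); phase: φ = -0.7°.

|H| = 0.9999 (-0.0 dB), φ = -0.7°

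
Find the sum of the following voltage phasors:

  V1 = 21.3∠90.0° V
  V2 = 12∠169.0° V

Step 1 — Convert each phasor to rectangular form:
  V1 = 21.3·(cos(90.0°) + j·sin(90.0°)) = 0 + j21.3 V
  V2 = 12·(cos(169.0°) + j·sin(169.0°)) = -11.78 + j2.29 V
Step 2 — Sum components: V_total = -11.78 + j23.59 V.
Step 3 — Convert to polar: |V_total| = 26.37 V, ∠V_total = 116.5°.

V_total = 26.37∠116.5° V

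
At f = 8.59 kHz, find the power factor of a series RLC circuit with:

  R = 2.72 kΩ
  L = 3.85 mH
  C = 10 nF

Step 1 — Angular frequency: ω = 2π·f = 2π·8590 = 5.397e+04 rad/s.
Step 2 — Component impedances:
  R: Z = R = 2720 Ω
  L: Z = jωL = j·5.397e+04·0.00385 = 0 + j207.8 Ω
  C: Z = 1/(jωC) = -j/(ω·C) = 0 - j1853 Ω
Step 3 — Series combination: Z_total = R + L + C = 2720 - j1645 Ω = 3179∠-31.2° Ω.
Step 4 — Power factor: PF = cos(φ) = Re(Z)/|Z| = 2720/3178.7 = 0.8557.
Step 5 — Type: Im(Z) = -1645 ⇒ leading (phase φ = -31.2°).

PF = 0.8557 (leading, φ = -31.2°)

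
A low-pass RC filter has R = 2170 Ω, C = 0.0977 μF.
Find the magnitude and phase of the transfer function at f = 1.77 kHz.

Step 1 — Angular frequency: ω = 2π·1770 = 1.112e+04 rad/s.
Step 2 — Transfer function: H(jω) = 1/(1 + jωRC).
Step 3 — Denominator: 1 + jωRC = 1 + j·1.112e+04·2170·9.77e-08 = 1 + j2.358.
Step 4 — H = 0.1525 - j0.3595.
Step 5 — Magnitude: |H| = 0.3905 (-8.2 dB); phase: φ = -67.0°.

|H| = 0.3905 (-8.2 dB), φ = -67.0°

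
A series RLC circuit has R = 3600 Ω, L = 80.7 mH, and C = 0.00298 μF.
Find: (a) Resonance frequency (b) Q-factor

Step 1 — Resonance condition Im(Z)=0 gives ω₀ = 1/√(LC).
Step 2 — ω₀ = 1/√(0.0807·2.98e-09) = 6.448e+04 rad/s.
Step 3 — f₀ = ω₀/(2π) = 1.026e+04 Hz.
Step 4 — Series Q: Q = ω₀L/R = 6.448e+04·0.0807/3600 = 1.446.

(a) f₀ = 1.026e+04 Hz  (b) Q = 1.446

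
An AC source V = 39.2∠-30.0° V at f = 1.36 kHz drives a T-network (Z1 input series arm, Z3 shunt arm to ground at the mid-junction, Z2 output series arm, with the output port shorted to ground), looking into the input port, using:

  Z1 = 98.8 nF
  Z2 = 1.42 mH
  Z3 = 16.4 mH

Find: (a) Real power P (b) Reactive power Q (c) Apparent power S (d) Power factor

Step 1 — Angular frequency: ω = 2π·f = 2π·1360 = 8545 rad/s.
Step 2 — Component impedances:
  Z1: Z = 1/(jωC) = -j/(ω·C) = 0 - j1184 Ω
  Z2: Z = jωL = j·8545·0.00142 = 0 + j12.13 Ω
  Z3: Z = jωL = j·8545·0.0164 = 0 + j140.1 Ω
Step 3 — With the output port shorted to ground, the output series arm Z2 runs from the junction to ground; the shunt arm Z3 also runs from the junction to ground. They appear in parallel: Z3 || Z2 = 0 + j11.17 Ω.
Step 4 — Series with input arm Z1: Z_in = Z1 + (Z3 || Z2) = 0 - j1173 Ω = 1173∠-90.0° Ω.
Step 5 — Source phasor: V = 39.2∠-30.0° V = 33.95 - j19.6 V.
Step 6 — Current: I = V / Z = 0.0167 + j0.02893 A = 0.03341∠60.0° A.
Step 7 — Complex power: S = V·I* = 0 - j1.31 VA.
Step 8 — Real power: P = Re(S) = 0 W.
Step 9 — Reactive power: Q = Im(S) = -1.31 VAR.
Step 10 — Apparent power: |S| = 1.31 VA.
Step 11 — Power factor: PF = P/|S| = 0 (leading).

(a) P = 0 W  (b) Q = -1.31 VAR  (c) S = 1.31 VA  (d) PF = 0 (leading)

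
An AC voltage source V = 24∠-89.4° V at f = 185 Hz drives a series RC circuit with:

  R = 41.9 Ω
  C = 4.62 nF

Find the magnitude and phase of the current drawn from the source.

Step 1 — Angular frequency: ω = 2π·f = 2π·185 = 1162 rad/s.
Step 2 — Component impedances:
  R: Z = R = 41.9 Ω
  C: Z = 1/(jωC) = -j/(ω·C) = 0 - j1.862e+05 Ω
Step 3 — Series combination: Z_total = R + C = 41.9 - j1.862e+05 Ω = 1.862e+05∠-90.0° Ω.
Step 4 — Source phasor: V = 24∠-89.4° V = 0.2513 - j24 V.
Step 5 — Ohm's law: I = V / Z_total = (0.2513 - j24) / (41.9 - j1.862e+05) = 0.0001289 + j1.321e-06 A.
Step 6 — Convert to polar: |I| = 0.0001289 A, ∠I = 0.6°.

I = 0.0001289∠0.6° A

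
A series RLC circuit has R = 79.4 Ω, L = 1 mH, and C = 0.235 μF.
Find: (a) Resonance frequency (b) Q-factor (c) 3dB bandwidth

Step 1 — Resonance condition Im(Z)=0 gives ω₀ = 1/√(LC).
Step 2 — ω₀ = 1/√(0.001·2.35e-07) = 6.523e+04 rad/s.
Step 3 — f₀ = ω₀/(2π) = 1.038e+04 Hz.
Step 4 — Series Q: Q = ω₀L/R = 6.523e+04·0.001/79.4 = 0.8216.
Step 5 — 3dB bandwidth: Δω = ω₀/Q = 7.94e+04 rad/s; BW = Δω/(2π) = 1.264e+04 Hz.

(a) f₀ = 1.038e+04 Hz  (b) Q = 0.8216  (c) BW = 1.264e+04 Hz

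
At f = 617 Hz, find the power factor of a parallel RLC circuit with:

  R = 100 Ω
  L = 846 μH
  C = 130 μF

Step 1 — Angular frequency: ω = 2π·f = 2π·617 = 3877 rad/s.
Step 2 — Component impedances:
  R: Z = R = 100 Ω
  L: Z = jωL = j·3877·0.000846 = 0 + j3.28 Ω
  C: Z = 1/(jωC) = -j/(ω·C) = 0 - j1.984 Ω
Step 3 — Parallel combination: 1/Z_total = 1/R + 1/L + 1/C; Z_total = 0.2517 - j5.011 Ω = 5.017∠-87.1° Ω.
Step 4 — Power factor: PF = cos(φ) = Re(Z)/|Z| = 0.2517/5.017 = 0.05017.
Step 5 — Type: Im(Z) = -5.011 ⇒ leading (phase φ = -87.1°).

PF = 0.05017 (leading, φ = -87.1°)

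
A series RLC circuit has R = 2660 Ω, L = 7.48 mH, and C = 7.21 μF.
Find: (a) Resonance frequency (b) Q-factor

Step 1 — Resonance condition Im(Z)=0 gives ω₀ = 1/√(LC).
Step 2 — ω₀ = 1/√(0.00748·7.21e-06) = 4306 rad/s.
Step 3 — f₀ = ω₀/(2π) = 685.3 Hz.
Step 4 — Series Q: Q = ω₀L/R = 4306·0.00748/2660 = 0.01211.

(a) f₀ = 685.3 Hz  (b) Q = 0.01211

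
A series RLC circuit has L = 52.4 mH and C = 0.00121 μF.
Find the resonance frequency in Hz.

Step 1 — Resonance condition Im(Z)=0 gives ω₀ = 1/√(LC).
Step 2 — ω₀ = 1/√(0.0524·1.21e-09) = 1.256e+05 rad/s.
Step 3 — f₀ = ω₀/(2π) = 1.999e+04 Hz.

f₀ = 1.999e+04 Hz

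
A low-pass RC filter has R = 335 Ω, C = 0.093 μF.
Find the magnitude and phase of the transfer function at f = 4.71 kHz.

Step 1 — Angular frequency: ω = 2π·4710 = 2.959e+04 rad/s.
Step 2 — Transfer function: H(jω) = 1/(1 + jωRC).
Step 3 — Denominator: 1 + jωRC = 1 + j·2.959e+04·335·9.3e-08 = 1 + j0.922.
Step 4 — H = 0.5405 - j0.4984.
Step 5 — Magnitude: |H| = 0.7352 (-2.7 dB); phase: φ = -42.7°.

|H| = 0.7352 (-2.7 dB), φ = -42.7°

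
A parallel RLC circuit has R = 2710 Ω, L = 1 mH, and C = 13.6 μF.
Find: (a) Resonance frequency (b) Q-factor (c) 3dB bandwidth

Step 1 — Resonance: ω₀ = 1/√(LC) = 1/√(0.001·1.36e-05) = 8575 rad/s.
Step 2 — f₀ = ω₀/(2π) = 1365 Hz.
Step 3 — Parallel Q: Q = R/(ω₀L) = 2710/(8575·0.001) = 316.
Step 4 — Bandwidth: Δω = ω₀/Q = 27.13 rad/s; BW = Δω/(2π) = 4.318 Hz.

(a) f₀ = 1365 Hz  (b) Q = 316  (c) BW = 4.318 Hz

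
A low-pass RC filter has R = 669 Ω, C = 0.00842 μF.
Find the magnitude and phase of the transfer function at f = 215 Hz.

Step 1 — Angular frequency: ω = 2π·215 = 1351 rad/s.
Step 2 — Transfer function: H(jω) = 1/(1 + jωRC).
Step 3 — Denominator: 1 + jωRC = 1 + j·1351·669·8.42e-09 = 1 + j0.00761.
Step 4 — H = 0.9999 - j0.007609.
Step 5 — Magnitude: |H| = 1 (-0.0 dB); phase: φ = -0.4°.

|H| = 1 (-0.0 dB), φ = -0.4°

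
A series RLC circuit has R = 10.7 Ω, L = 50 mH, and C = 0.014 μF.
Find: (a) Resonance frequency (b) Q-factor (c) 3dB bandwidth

Step 1 — Resonance condition Im(Z)=0 gives ω₀ = 1/√(LC).
Step 2 — ω₀ = 1/√(0.05·1.4e-08) = 3.78e+04 rad/s.
Step 3 — f₀ = ω₀/(2π) = 6015 Hz.
Step 4 — Series Q: Q = ω₀L/R = 3.78e+04·0.05/10.7 = 176.6.
Step 5 — 3dB bandwidth: Δω = ω₀/Q = 214 rad/s; BW = Δω/(2π) = 34.06 Hz.

(a) f₀ = 6015 Hz  (b) Q = 176.6  (c) BW = 34.06 Hz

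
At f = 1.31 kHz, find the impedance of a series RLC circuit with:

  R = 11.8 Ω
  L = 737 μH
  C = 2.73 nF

Step 1 — Angular frequency: ω = 2π·f = 2π·1310 = 8231 rad/s.
Step 2 — Component impedances:
  R: Z = R = 11.8 Ω
  L: Z = jωL = j·8231·0.000737 = 0 + j6.066 Ω
  C: Z = 1/(jωC) = -j/(ω·C) = 0 - j4.45e+04 Ω
Step 3 — Series combination: Z_total = R + L + C = 11.8 - j4.45e+04 Ω = 4.45e+04∠-90.0° Ω.

Z = 11.8 - j4.45e+04 Ω = 4.45e+04∠-90.0° Ω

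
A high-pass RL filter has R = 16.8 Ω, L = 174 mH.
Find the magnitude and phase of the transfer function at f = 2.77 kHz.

Step 1 — Angular frequency: ω = 2π·2770 = 1.74e+04 rad/s.
Step 2 — Transfer function: H(jω) = jωL/(R + jωL).
Step 3 — Numerator jωL = j·3028; denominator R + jωL = 16.8 + j3028.
Step 4 — H = 1 + j0.005547.
Step 5 — Magnitude: |H| = 1 (-0.0 dB); phase: φ = 0.3°.

|H| = 1 (-0.0 dB), φ = 0.3°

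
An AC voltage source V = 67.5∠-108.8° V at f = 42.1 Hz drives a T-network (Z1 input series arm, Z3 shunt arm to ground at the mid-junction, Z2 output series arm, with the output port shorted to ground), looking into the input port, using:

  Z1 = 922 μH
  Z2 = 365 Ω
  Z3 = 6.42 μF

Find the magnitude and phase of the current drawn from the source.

Step 1 — Angular frequency: ω = 2π·f = 2π·42.1 = 264.5 rad/s.
Step 2 — Component impedances:
  Z1: Z = jωL = j·264.5·0.000922 = 0 + j0.2439 Ω
  Z2: Z = R = 365 Ω
  Z3: Z = 1/(jωC) = -j/(ω·C) = 0 - j588.8 Ω
Step 3 — With the output port shorted to ground, the output series arm Z2 runs from the junction to ground; the shunt arm Z3 also runs from the junction to ground. They appear in parallel: Z3 || Z2 = 263.7 - j163.4 Ω.
Step 4 — Series with input arm Z1: Z_in = Z1 + (Z3 || Z2) = 263.7 - j163.2 Ω = 310.1∠-31.8° Ω.
Step 5 — Source phasor: V = 67.5∠-108.8° V = -21.75 - j63.9 V.
Step 6 — Ohm's law: I = V / Z_total = (-21.75 - j63.9) / (263.7 - j163.2) = 0.0488 - j0.2121 A.
Step 7 — Convert to polar: |I| = 0.2177 A, ∠I = -77.0°.

I = 0.2177∠-77.0° A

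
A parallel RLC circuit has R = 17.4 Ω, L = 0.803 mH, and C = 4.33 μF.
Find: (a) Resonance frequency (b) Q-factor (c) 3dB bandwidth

Step 1 — Resonance: ω₀ = 1/√(LC) = 1/√(0.000803·4.33e-06) = 1.696e+04 rad/s.
Step 2 — f₀ = ω₀/(2π) = 2699 Hz.
Step 3 — Parallel Q: Q = R/(ω₀L) = 17.4/(1.696e+04·0.000803) = 1.278.
Step 4 — Bandwidth: Δω = ω₀/Q = 1.327e+04 rad/s; BW = Δω/(2π) = 2112 Hz.

(a) f₀ = 2699 Hz  (b) Q = 1.278  (c) BW = 2112 Hz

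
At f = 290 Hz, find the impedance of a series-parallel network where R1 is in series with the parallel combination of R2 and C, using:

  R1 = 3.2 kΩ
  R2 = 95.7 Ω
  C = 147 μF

Step 1 — Angular frequency: ω = 2π·f = 2π·290 = 1822 rad/s.
Step 2 — Component impedances:
  R1: Z = R = 3200 Ω
  R2: Z = R = 95.7 Ω
  C: Z = 1/(jωC) = -j/(ω·C) = 0 - j3.733 Ω
Step 3 — Parallel branch: R2 || C = 1/(1/R2 + 1/C) = 0.1454 - j3.728 Ω.
Step 4 — Series with R1: Z_total = R1 + (R2 || C) = 3200 - j3.728 Ω = 3200∠-0.1° Ω.

Z = 3200 - j3.728 Ω = 3200∠-0.1° Ω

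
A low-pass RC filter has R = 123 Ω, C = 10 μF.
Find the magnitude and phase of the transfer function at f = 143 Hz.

Step 1 — Angular frequency: ω = 2π·143 = 898.5 rad/s.
Step 2 — Transfer function: H(jω) = 1/(1 + jωRC).
Step 3 — Denominator: 1 + jωRC = 1 + j·898.5·123·1e-05 = 1 + j1.105.
Step 4 — H = 0.4502 - j0.4975.
Step 5 — Magnitude: |H| = 0.671 (-3.5 dB); phase: φ = -47.9°.

|H| = 0.671 (-3.5 dB), φ = -47.9°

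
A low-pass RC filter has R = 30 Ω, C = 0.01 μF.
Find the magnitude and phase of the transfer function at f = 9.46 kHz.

Step 1 — Angular frequency: ω = 2π·9460 = 5.944e+04 rad/s.
Step 2 — Transfer function: H(jω) = 1/(1 + jωRC).
Step 3 — Denominator: 1 + jωRC = 1 + j·5.944e+04·30·1e-08 = 1 + j0.01783.
Step 4 — H = 0.9997 - j0.01783.
Step 5 — Magnitude: |H| = 0.9998 (-0.0 dB); phase: φ = -1.0°.

|H| = 0.9998 (-0.0 dB), φ = -1.0°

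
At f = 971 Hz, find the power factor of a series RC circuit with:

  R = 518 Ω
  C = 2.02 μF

Step 1 — Angular frequency: ω = 2π·f = 2π·971 = 6101 rad/s.
Step 2 — Component impedances:
  R: Z = R = 518 Ω
  C: Z = 1/(jωC) = -j/(ω·C) = 0 - j81.14 Ω
Step 3 — Series combination: Z_total = R + C = 518 - j81.14 Ω = 524.3∠-8.9° Ω.
Step 4 — Power factor: PF = cos(φ) = Re(Z)/|Z| = 518/524.3 = 0.988.
Step 5 — Type: Im(Z) = -81.14 ⇒ leading (phase φ = -8.9°).

PF = 0.988 (leading, φ = -8.9°)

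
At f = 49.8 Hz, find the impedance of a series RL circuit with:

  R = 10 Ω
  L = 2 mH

Step 1 — Angular frequency: ω = 2π·f = 2π·49.8 = 312.9 rad/s.
Step 2 — Component impedances:
  R: Z = R = 10 Ω
  L: Z = jωL = j·312.9·0.002 = 0 + j0.6258 Ω
Step 3 — Series combination: Z_total = R + L = 10 + j0.6258 Ω = 10.02∠3.6° Ω.

Z = 10 + j0.6258 Ω = 10.02∠3.6° Ω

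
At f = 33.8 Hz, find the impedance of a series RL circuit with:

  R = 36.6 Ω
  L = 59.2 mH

Step 1 — Angular frequency: ω = 2π·f = 2π·33.8 = 212.4 rad/s.
Step 2 — Component impedances:
  R: Z = R = 36.6 Ω
  L: Z = jωL = j·212.4·0.0592 = 0 + j12.57 Ω
Step 3 — Series combination: Z_total = R + L = 36.6 + j12.57 Ω = 38.7∠19.0° Ω.

Z = 36.6 + j12.57 Ω = 38.7∠19.0° Ω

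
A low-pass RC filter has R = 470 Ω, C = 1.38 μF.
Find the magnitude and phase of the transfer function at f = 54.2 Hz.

Step 1 — Angular frequency: ω = 2π·54.2 = 340.5 rad/s.
Step 2 — Transfer function: H(jω) = 1/(1 + jωRC).
Step 3 — Denominator: 1 + jωRC = 1 + j·340.5·470·1.38e-06 = 1 + j0.2209.
Step 4 — H = 0.9535 - j0.2106.
Step 5 — Magnitude: |H| = 0.9765 (-0.2 dB); phase: φ = -12.5°.

|H| = 0.9765 (-0.2 dB), φ = -12.5°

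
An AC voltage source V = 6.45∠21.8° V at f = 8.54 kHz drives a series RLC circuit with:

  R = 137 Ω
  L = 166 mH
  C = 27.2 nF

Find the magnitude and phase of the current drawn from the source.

Step 1 — Angular frequency: ω = 2π·f = 2π·8540 = 5.366e+04 rad/s.
Step 2 — Component impedances:
  R: Z = R = 137 Ω
  L: Z = jωL = j·5.366e+04·0.166 = 0 + j8907 Ω
  C: Z = 1/(jωC) = -j/(ω·C) = 0 - j685.2 Ω
Step 3 — Series combination: Z_total = R + L + C = 137 + j8222 Ω = 8223∠89.0° Ω.
Step 4 — Source phasor: V = 6.45∠21.8° V = 5.989 + j2.395 V.
Step 5 — Ohm's law: I = V / Z_total = (5.989 + j2.395) / (137 + j8222) = 0.0003034 - j0.0007233 A.
Step 6 — Convert to polar: |I| = 0.0007844 A, ∠I = -67.2°.

I = 0.0007844∠-67.2° A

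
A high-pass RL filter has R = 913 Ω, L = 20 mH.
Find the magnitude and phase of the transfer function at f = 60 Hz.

Step 1 — Angular frequency: ω = 2π·60 = 377 rad/s.
Step 2 — Transfer function: H(jω) = jωL/(R + jωL).
Step 3 — Numerator jωL = j·7.54; denominator R + jωL = 913 + j7.54.
Step 4 — H = 6.819e-05 + j0.008258.
Step 5 — Magnitude: |H| = 0.008258 (-41.7 dB); phase: φ = 89.5°.

|H| = 0.008258 (-41.7 dB), φ = 89.5°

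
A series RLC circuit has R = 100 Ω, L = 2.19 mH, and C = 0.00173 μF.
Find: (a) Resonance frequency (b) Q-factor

Step 1 — Resonance condition Im(Z)=0 gives ω₀ = 1/√(LC).
Step 2 — ω₀ = 1/√(0.00219·1.73e-09) = 5.138e+05 rad/s.
Step 3 — f₀ = ω₀/(2π) = 8.177e+04 Hz.
Step 4 — Series Q: Q = ω₀L/R = 5.138e+05·0.00219/100 = 11.25.

(a) f₀ = 8.177e+04 Hz  (b) Q = 11.25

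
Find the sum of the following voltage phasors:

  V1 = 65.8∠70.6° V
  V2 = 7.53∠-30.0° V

Step 1 — Convert each phasor to rectangular form:
  V1 = 65.8·(cos(70.6°) + j·sin(70.6°)) = 21.86 + j62.06 V
  V2 = 7.53·(cos(-30.0°) + j·sin(-30.0°)) = 6.521 - j3.765 V
Step 2 — Sum components: V_total = 28.38 + j58.3 V.
Step 3 — Convert to polar: |V_total| = 64.84 V, ∠V_total = 64.0°.

V_total = 64.84∠64.0° V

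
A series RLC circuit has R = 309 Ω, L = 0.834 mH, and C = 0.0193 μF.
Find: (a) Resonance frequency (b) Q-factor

Step 1 — Resonance condition Im(Z)=0 gives ω₀ = 1/√(LC).
Step 2 — ω₀ = 1/√(0.000834·1.93e-08) = 2.493e+05 rad/s.
Step 3 — f₀ = ω₀/(2π) = 3.967e+04 Hz.
Step 4 — Series Q: Q = ω₀L/R = 2.493e+05·0.000834/309 = 0.6727.

(a) f₀ = 3.967e+04 Hz  (b) Q = 0.6727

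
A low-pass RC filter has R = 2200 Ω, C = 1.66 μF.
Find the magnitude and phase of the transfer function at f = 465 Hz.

Step 1 — Angular frequency: ω = 2π·465 = 2922 rad/s.
Step 2 — Transfer function: H(jω) = 1/(1 + jωRC).
Step 3 — Denominator: 1 + jωRC = 1 + j·2922·2200·1.66e-06 = 1 + j10.67.
Step 4 — H = 0.008707 - j0.0929.
Step 5 — Magnitude: |H| = 0.09331 (-20.6 dB); phase: φ = -84.6°.

|H| = 0.09331 (-20.6 dB), φ = -84.6°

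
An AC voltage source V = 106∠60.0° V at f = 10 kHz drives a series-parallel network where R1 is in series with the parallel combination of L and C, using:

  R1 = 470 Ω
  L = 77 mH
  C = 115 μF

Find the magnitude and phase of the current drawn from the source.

Step 1 — Angular frequency: ω = 2π·f = 2π·1e+04 = 6.283e+04 rad/s.
Step 2 — Component impedances:
  R1: Z = R = 470 Ω
  L: Z = jωL = j·6.283e+04·0.077 = 0 + j4838 Ω
  C: Z = 1/(jωC) = -j/(ω·C) = 0 - j0.1384 Ω
Step 3 — Parallel branch: L || C = 1/(1/L + 1/C) = 0 - j0.1384 Ω.
Step 4 — Series with R1: Z_total = R1 + (L || C) = 470 - j0.1384 Ω = 470∠-0.0° Ω.
Step 5 — Source phasor: V = 106∠60.0° V = 53 + j91.8 V.
Step 6 — Ohm's law: I = V / Z_total = (53 + j91.8) / (470 - j0.1384) = 0.1127 + j0.1953 A.
Step 7 — Convert to polar: |I| = 0.2255 A, ∠I = 60.0°.

I = 0.2255∠60.0° A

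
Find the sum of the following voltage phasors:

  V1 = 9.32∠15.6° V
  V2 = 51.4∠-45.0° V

Step 1 — Convert each phasor to rectangular form:
  V1 = 9.32·(cos(15.6°) + j·sin(15.6°)) = 8.977 + j2.506 V
  V2 = 51.4·(cos(-45.0°) + j·sin(-45.0°)) = 36.35 - j36.35 V
Step 2 — Sum components: V_total = 45.32 - j33.84 V.
Step 3 — Convert to polar: |V_total| = 56.56 V, ∠V_total = -36.7°.

V_total = 56.56∠-36.7° V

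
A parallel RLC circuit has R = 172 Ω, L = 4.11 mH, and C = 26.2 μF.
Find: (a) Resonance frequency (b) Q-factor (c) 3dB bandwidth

Step 1 — Resonance: ω₀ = 1/√(LC) = 1/√(0.00411·2.62e-05) = 3047 rad/s.
Step 2 — f₀ = ω₀/(2π) = 485 Hz.
Step 3 — Parallel Q: Q = R/(ω₀L) = 172/(3047·0.00411) = 13.73.
Step 4 — Bandwidth: Δω = ω₀/Q = 221.9 rad/s; BW = Δω/(2π) = 35.32 Hz.

(a) f₀ = 485 Hz  (b) Q = 13.73  (c) BW = 35.32 Hz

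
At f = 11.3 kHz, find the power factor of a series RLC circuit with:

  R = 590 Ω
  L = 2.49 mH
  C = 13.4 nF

Step 1 — Angular frequency: ω = 2π·f = 2π·1.13e+04 = 7.1e+04 rad/s.
Step 2 — Component impedances:
  R: Z = R = 590 Ω
  L: Z = jωL = j·7.1e+04·0.00249 = 0 + j176.8 Ω
  C: Z = 1/(jωC) = -j/(ω·C) = 0 - j1051 Ω
Step 3 — Series combination: Z_total = R + L + C = 590 - j874.3 Ω = 1055∠-56.0° Ω.
Step 4 — Power factor: PF = cos(φ) = Re(Z)/|Z| = 590/1054.7 = 0.5594.
Step 5 — Type: Im(Z) = -874.3 ⇒ leading (phase φ = -56.0°).

PF = 0.5594 (leading, φ = -56.0°)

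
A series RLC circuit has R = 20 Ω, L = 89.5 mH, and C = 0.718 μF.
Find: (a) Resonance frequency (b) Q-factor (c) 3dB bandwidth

Step 1 — Resonance: ω₀ = 1/√(LC) = 1/√(0.0895·7.18e-07) = 3945 rad/s.
Step 2 — f₀ = ω₀/(2π) = 627.8 Hz.
Step 3 — Series Q: Q = ω₀L/R = 3945·0.0895/20 = 17.65.
Step 4 — Bandwidth: Δω = ω₀/Q = 223.5 rad/s; BW = Δω/(2π) = 35.57 Hz.

(a) f₀ = 627.8 Hz  (b) Q = 17.65  (c) BW = 35.57 Hz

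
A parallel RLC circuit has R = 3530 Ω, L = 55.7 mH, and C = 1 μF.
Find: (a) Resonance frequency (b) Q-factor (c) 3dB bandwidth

Step 1 — Resonance: ω₀ = 1/√(LC) = 1/√(0.0557·1e-06) = 4237 rad/s.
Step 2 — f₀ = ω₀/(2π) = 674.4 Hz.
Step 3 — Parallel Q: Q = R/(ω₀L) = 3530/(4237·0.0557) = 14.96.
Step 4 — Bandwidth: Δω = ω₀/Q = 283.3 rad/s; BW = Δω/(2π) = 45.09 Hz.

(a) f₀ = 674.4 Hz  (b) Q = 14.96  (c) BW = 45.09 Hz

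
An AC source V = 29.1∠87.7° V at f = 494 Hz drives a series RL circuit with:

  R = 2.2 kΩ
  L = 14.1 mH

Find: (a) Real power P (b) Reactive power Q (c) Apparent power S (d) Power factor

Step 1 — Angular frequency: ω = 2π·f = 2π·494 = 3104 rad/s.
Step 2 — Component impedances:
  R: Z = R = 2200 Ω
  L: Z = jωL = j·3104·0.0141 = 0 + j43.76 Ω
Step 3 — Series combination: Z_total = R + L = 2200 + j43.76 Ω = 2200∠1.1° Ω.
Step 4 — Source phasor: V = 29.1∠87.7° V = 1.168 + j29.08 V.
Step 5 — Current: I = V / Z = 0.0007934 + j0.0132 A = 0.01322∠86.6° A.
Step 6 — Complex power: S = V·I* = 0.3848 + j0.007654 VA.
Step 7 — Real power: P = Re(S) = 0.3848 W.
Step 8 — Reactive power: Q = Im(S) = 0.007654 VAR.
Step 9 — Apparent power: |S| = 0.3848 VA.
Step 10 — Power factor: PF = P/|S| = 0.9998 (lagging).

(a) P = 0.3848 W  (b) Q = 0.007654 VAR  (c) S = 0.3848 VA  (d) PF = 0.9998 (lagging)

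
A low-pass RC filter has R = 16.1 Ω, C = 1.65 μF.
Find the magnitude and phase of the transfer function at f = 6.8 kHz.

Step 1 — Angular frequency: ω = 2π·6800 = 4.273e+04 rad/s.
Step 2 — Transfer function: H(jω) = 1/(1 + jωRC).
Step 3 — Denominator: 1 + jωRC = 1 + j·4.273e+04·16.1·1.65e-06 = 1 + j1.135.
Step 4 — H = 0.437 - j0.496.
Step 5 — Magnitude: |H| = 0.6611 (-3.6 dB); phase: φ = -48.6°.

|H| = 0.6611 (-3.6 dB), φ = -48.6°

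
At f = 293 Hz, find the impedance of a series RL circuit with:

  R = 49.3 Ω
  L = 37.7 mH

Step 1 — Angular frequency: ω = 2π·f = 2π·293 = 1841 rad/s.
Step 2 — Component impedances:
  R: Z = R = 49.3 Ω
  L: Z = jωL = j·1841·0.0377 = 0 + j69.4 Ω
Step 3 — Series combination: Z_total = R + L = 49.3 + j69.4 Ω = 85.13∠54.6° Ω.

Z = 49.3 + j69.4 Ω = 85.13∠54.6° Ω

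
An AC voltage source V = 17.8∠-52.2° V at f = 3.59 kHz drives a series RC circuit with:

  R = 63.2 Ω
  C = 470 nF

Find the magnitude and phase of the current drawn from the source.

Step 1 — Angular frequency: ω = 2π·f = 2π·3590 = 2.256e+04 rad/s.
Step 2 — Component impedances:
  R: Z = R = 63.2 Ω
  C: Z = 1/(jωC) = -j/(ω·C) = 0 - j94.33 Ω
Step 3 — Series combination: Z_total = R + C = 63.2 - j94.33 Ω = 113.5∠-56.2° Ω.
Step 4 — Source phasor: V = 17.8∠-52.2° V = 10.91 - j14.06 V.
Step 5 — Ohm's law: I = V / Z_total = (10.91 - j14.06) / (63.2 - j94.33) = 0.1564 + j0.01087 A.
Step 6 — Convert to polar: |I| = 0.1568 A, ∠I = 4.0°.

I = 0.1568∠4.0° A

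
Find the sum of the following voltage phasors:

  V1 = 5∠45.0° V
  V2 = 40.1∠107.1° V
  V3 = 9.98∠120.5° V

Step 1 — Convert each phasor to rectangular form:
  V1 = 5·(cos(45.0°) + j·sin(45.0°)) = 3.536 + j3.536 V
  V2 = 40.1·(cos(107.1°) + j·sin(107.1°)) = -11.79 + j38.33 V
  V3 = 9.98·(cos(120.5°) + j·sin(120.5°)) = -5.065 + j8.599 V
Step 2 — Sum components: V_total = -13.32 + j50.46 V.
Step 3 — Convert to polar: |V_total| = 52.19 V, ∠V_total = 104.8°.

V_total = 52.19∠104.8° V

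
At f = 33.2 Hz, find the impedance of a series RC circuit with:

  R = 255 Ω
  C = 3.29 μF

Step 1 — Angular frequency: ω = 2π·f = 2π·33.2 = 208.6 rad/s.
Step 2 — Component impedances:
  R: Z = R = 255 Ω
  C: Z = 1/(jωC) = -j/(ω·C) = 0 - j1457 Ω
Step 3 — Series combination: Z_total = R + C = 255 - j1457 Ω = 1479∠-80.1° Ω.

Z = 255 - j1457 Ω = 1479∠-80.1° Ω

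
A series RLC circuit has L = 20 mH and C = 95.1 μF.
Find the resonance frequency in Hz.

Step 1 — Resonance condition Im(Z)=0 gives ω₀ = 1/√(LC).
Step 2 — ω₀ = 1/√(0.02·9.51e-05) = 725.1 rad/s.
Step 3 — f₀ = ω₀/(2π) = 115.4 Hz.

f₀ = 115.4 Hz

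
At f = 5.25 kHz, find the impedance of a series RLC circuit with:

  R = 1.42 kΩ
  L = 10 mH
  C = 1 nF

Step 1 — Angular frequency: ω = 2π·f = 2π·5250 = 3.299e+04 rad/s.
Step 2 — Component impedances:
  R: Z = R = 1420 Ω
  L: Z = jωL = j·3.299e+04·0.01 = 0 + j329.9 Ω
  C: Z = 1/(jωC) = -j/(ω·C) = 0 - j3.032e+04 Ω
Step 3 — Series combination: Z_total = R + L + C = 1420 - j2.999e+04 Ω = 3.002e+04∠-87.3° Ω.

Z = 1420 - j2.999e+04 Ω = 3.002e+04∠-87.3° Ω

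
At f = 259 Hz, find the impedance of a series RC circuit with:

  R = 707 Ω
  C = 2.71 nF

Step 1 — Angular frequency: ω = 2π·f = 2π·259 = 1627 rad/s.
Step 2 — Component impedances:
  R: Z = R = 707 Ω
  C: Z = 1/(jωC) = -j/(ω·C) = 0 - j2.268e+05 Ω
Step 3 — Series combination: Z_total = R + C = 707 - j2.268e+05 Ω = 2.268e+05∠-89.8° Ω.

Z = 707 - j2.268e+05 Ω = 2.268e+05∠-89.8° Ω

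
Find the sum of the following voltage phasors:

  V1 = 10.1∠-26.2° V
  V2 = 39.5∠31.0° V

Step 1 — Convert each phasor to rectangular form:
  V1 = 10.1·(cos(-26.2°) + j·sin(-26.2°)) = 9.062 - j4.459 V
  V2 = 39.5·(cos(31.0°) + j·sin(31.0°)) = 33.86 + j20.34 V
Step 2 — Sum components: V_total = 42.92 + j15.88 V.
Step 3 — Convert to polar: |V_total| = 45.77 V, ∠V_total = 20.3°.

V_total = 45.77∠20.3° V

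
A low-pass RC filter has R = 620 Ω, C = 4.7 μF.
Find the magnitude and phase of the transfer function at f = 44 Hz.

Step 1 — Angular frequency: ω = 2π·44 = 276.5 rad/s.
Step 2 — Transfer function: H(jω) = 1/(1 + jωRC).
Step 3 — Denominator: 1 + jωRC = 1 + j·276.5·620·4.7e-06 = 1 + j0.8056.
Step 4 — H = 0.6064 - j0.4885.
Step 5 — Magnitude: |H| = 0.7787 (-2.2 dB); phase: φ = -38.9°.

|H| = 0.7787 (-2.2 dB), φ = -38.9°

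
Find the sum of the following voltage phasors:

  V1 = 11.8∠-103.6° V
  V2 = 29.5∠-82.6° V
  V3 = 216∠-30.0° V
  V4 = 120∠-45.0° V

Step 1 — Convert each phasor to rectangular form:
  V1 = 11.8·(cos(-103.6°) + j·sin(-103.6°)) = -2.775 - j11.47 V
  V2 = 29.5·(cos(-82.6°) + j·sin(-82.6°)) = 3.799 - j29.25 V
  V3 = 216·(cos(-30.0°) + j·sin(-30.0°)) = 187.1 - j108 V
  V4 = 120·(cos(-45.0°) + j·sin(-45.0°)) = 84.85 - j84.85 V
Step 2 — Sum components: V_total = 272.9 - j233.6 V.
Step 3 — Convert to polar: |V_total| = 359.2 V, ∠V_total = -40.6°.

V_total = 359.2∠-40.6° V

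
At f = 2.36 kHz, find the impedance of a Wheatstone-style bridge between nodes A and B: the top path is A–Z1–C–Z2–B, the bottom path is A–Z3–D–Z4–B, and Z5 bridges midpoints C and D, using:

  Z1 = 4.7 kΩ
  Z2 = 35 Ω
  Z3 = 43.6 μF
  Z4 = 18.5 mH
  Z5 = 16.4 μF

Step 1 — Angular frequency: ω = 2π·f = 2π·2360 = 1.483e+04 rad/s.
Step 2 — Component impedances:
  Z1: Z = R = 4700 Ω
  Z2: Z = R = 35 Ω
  Z3: Z = 1/(jωC) = -j/(ω·C) = 0 - j1.547 Ω
  Z4: Z = jωL = j·1.483e+04·0.0185 = 0 + j274.3 Ω
  Z5: Z = 1/(jωC) = -j/(ω·C) = 0 - j4.112 Ω
Step 3 — Bridge requires nodal analysis (the Z5 bridge couples midpoints C and D, so the two paths cannot be reduced to a simple series/parallel combination). Setting node B to ground and injecting 1 A at node A, the 3-node admittance system at A, C, D solves to V_A = Z_AB = 35.48 - j1.125 Ω = 35.5∠-1.8° Ω.

Z = 35.48 - j1.125 Ω = 35.5∠-1.8° Ω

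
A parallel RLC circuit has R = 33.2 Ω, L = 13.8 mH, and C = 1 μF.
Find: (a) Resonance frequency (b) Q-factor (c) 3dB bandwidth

Step 1 — Resonance: ω₀ = 1/√(LC) = 1/√(0.0138·1e-06) = 8513 rad/s.
Step 2 — f₀ = ω₀/(2π) = 1355 Hz.
Step 3 — Parallel Q: Q = R/(ω₀L) = 33.2/(8513·0.0138) = 0.2826.
Step 4 — Bandwidth: Δω = ω₀/Q = 3.012e+04 rad/s; BW = Δω/(2π) = 4794 Hz.

(a) f₀ = 1355 Hz  (b) Q = 0.2826  (c) BW = 4794 Hz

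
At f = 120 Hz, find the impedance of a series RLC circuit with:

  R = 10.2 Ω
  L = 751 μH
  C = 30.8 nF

Step 1 — Angular frequency: ω = 2π·f = 2π·120 = 754 rad/s.
Step 2 — Component impedances:
  R: Z = R = 10.2 Ω
  L: Z = jωL = j·754·0.000751 = 0 + j0.5662 Ω
  C: Z = 1/(jωC) = -j/(ω·C) = 0 - j4.306e+04 Ω
Step 3 — Series combination: Z_total = R + L + C = 10.2 - j4.306e+04 Ω = 4.306e+04∠-90.0° Ω.

Z = 10.2 - j4.306e+04 Ω = 4.306e+04∠-90.0° Ω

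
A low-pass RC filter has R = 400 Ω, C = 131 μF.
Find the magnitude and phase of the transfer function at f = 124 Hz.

Step 1 — Angular frequency: ω = 2π·124 = 779.1 rad/s.
Step 2 — Transfer function: H(jω) = 1/(1 + jωRC).
Step 3 — Denominator: 1 + jωRC = 1 + j·779.1·400·0.000131 = 1 + j40.83.
Step 4 — H = 0.0005996 - j0.02448.
Step 5 — Magnitude: |H| = 0.02449 (-32.2 dB); phase: φ = -88.6°.

|H| = 0.02449 (-32.2 dB), φ = -88.6°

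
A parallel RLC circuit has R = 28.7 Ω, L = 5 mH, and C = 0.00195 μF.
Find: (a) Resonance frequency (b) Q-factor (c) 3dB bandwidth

Step 1 — Resonance: ω₀ = 1/√(LC) = 1/√(0.005·1.95e-09) = 3.203e+05 rad/s.
Step 2 — f₀ = ω₀/(2π) = 5.097e+04 Hz.
Step 3 — Parallel Q: Q = R/(ω₀L) = 28.7/(3.203e+05·0.005) = 0.01792.
Step 4 — Bandwidth: Δω = ω₀/Q = 1.787e+07 rad/s; BW = Δω/(2π) = 2.844e+06 Hz.

(a) f₀ = 5.097e+04 Hz  (b) Q = 0.01792  (c) BW = 2.844e+06 Hz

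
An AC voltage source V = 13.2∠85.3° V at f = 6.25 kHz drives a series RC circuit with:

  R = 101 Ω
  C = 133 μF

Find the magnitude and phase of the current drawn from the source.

Step 1 — Angular frequency: ω = 2π·f = 2π·6250 = 3.927e+04 rad/s.
Step 2 — Component impedances:
  R: Z = R = 101 Ω
  C: Z = 1/(jωC) = -j/(ω·C) = 0 - j0.1915 Ω
Step 3 — Series combination: Z_total = R + C = 101 - j0.1915 Ω = 101∠-0.1° Ω.
Step 4 — Source phasor: V = 13.2∠85.3° V = 1.082 + j13.16 V.
Step 5 — Ohm's law: I = V / Z_total = (1.082 + j13.16) / (101 - j0.1915) = 0.01046 + j0.1303 A.
Step 6 — Convert to polar: |I| = 0.1307 A, ∠I = 85.4°.

I = 0.1307∠85.4° A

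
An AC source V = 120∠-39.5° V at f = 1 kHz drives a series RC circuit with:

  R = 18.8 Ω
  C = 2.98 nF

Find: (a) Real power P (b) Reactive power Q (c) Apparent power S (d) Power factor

Step 1 — Angular frequency: ω = 2π·f = 2π·1000 = 6283 rad/s.
Step 2 — Component impedances:
  R: Z = R = 18.8 Ω
  C: Z = 1/(jωC) = -j/(ω·C) = 0 - j5.341e+04 Ω
Step 3 — Series combination: Z_total = R + C = 18.8 - j5.341e+04 Ω = 5.341e+04∠-90.0° Ω.
Step 4 — Source phasor: V = 120∠-39.5° V = 92.59 - j76.33 V.
Step 5 — Current: I = V / Z = 0.00143 + j0.001733 A = 0.002247∠50.5° A.
Step 6 — Complex power: S = V·I* = 9.491e-05 - j0.2696 VA.
Step 7 — Real power: P = Re(S) = 9.491e-05 W.
Step 8 — Reactive power: Q = Im(S) = -0.2696 VAR.
Step 9 — Apparent power: |S| = 0.2696 VA.
Step 10 — Power factor: PF = P/|S| = 0.000352 (leading).

(a) P = 9.491e-05 W  (b) Q = -0.2696 VAR  (c) S = 0.2696 VA  (d) PF = 0.000352 (leading)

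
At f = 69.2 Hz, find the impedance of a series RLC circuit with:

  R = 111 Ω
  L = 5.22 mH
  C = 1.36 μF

Step 1 — Angular frequency: ω = 2π·f = 2π·69.2 = 434.8 rad/s.
Step 2 — Component impedances:
  R: Z = R = 111 Ω
  L: Z = jωL = j·434.8·0.00522 = 0 + j2.27 Ω
  C: Z = 1/(jωC) = -j/(ω·C) = 0 - j1691 Ω
Step 3 — Series combination: Z_total = R + L + C = 111 - j1689 Ω = 1692∠-86.2° Ω.

Z = 111 - j1689 Ω = 1692∠-86.2° Ω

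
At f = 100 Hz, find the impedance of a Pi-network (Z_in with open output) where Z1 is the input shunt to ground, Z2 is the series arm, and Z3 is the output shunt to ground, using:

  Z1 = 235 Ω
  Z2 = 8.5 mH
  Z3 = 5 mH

Step 1 — Angular frequency: ω = 2π·f = 2π·100 = 628.3 rad/s.
Step 2 — Component impedances:
  Z1: Z = R = 235 Ω
  Z2: Z = jωL = j·628.3·0.0085 = 0 + j5.341 Ω
  Z3: Z = jωL = j·628.3·0.005 = 0 + j3.142 Ω
Step 3 — With open output, the series arm Z2 and the output shunt Z3 appear in series to ground: Z2 + Z3 = 0 + j8.482 Ω.
Step 4 — Parallel with input shunt Z1: Z_in = Z1 || (Z2 + Z3) = 0.3058 + j8.471 Ω = 8.477∠87.9° Ω.

Z = 0.3058 + j8.471 Ω = 8.477∠87.9° Ω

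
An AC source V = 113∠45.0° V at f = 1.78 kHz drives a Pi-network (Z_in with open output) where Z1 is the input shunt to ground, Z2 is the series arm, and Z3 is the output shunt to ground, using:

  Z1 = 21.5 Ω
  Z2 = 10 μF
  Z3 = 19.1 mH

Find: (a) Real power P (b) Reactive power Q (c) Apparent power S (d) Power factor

Step 1 — Angular frequency: ω = 2π·f = 2π·1780 = 1.118e+04 rad/s.
Step 2 — Component impedances:
  Z1: Z = R = 21.5 Ω
  Z2: Z = 1/(jωC) = -j/(ω·C) = 0 - j8.941 Ω
  Z3: Z = jωL = j·1.118e+04·0.0191 = 0 + j213.6 Ω
Step 3 — With open output, the series arm Z2 and the output shunt Z3 appear in series to ground: Z2 + Z3 = 0 + j204.7 Ω.
Step 4 — Parallel with input shunt Z1: Z_in = Z1 || (Z2 + Z3) = 21.27 + j2.234 Ω = 21.38∠6.0° Ω.
Step 5 — Source phasor: V = 113∠45.0° V = 79.9 + j79.9 V.
Step 6 — Current: I = V / Z = 4.107 + j3.326 A = 5.285∠39.0° A.
Step 7 — Complex power: S = V·I* = 593.9 + j62.39 VA.
Step 8 — Real power: P = Re(S) = 593.9 W.
Step 9 — Reactive power: Q = Im(S) = 62.39 VAR.
Step 10 — Apparent power: |S| = 597.2 VA.
Step 11 — Power factor: PF = P/|S| = 0.9945 (lagging).

(a) P = 593.9 W  (b) Q = 62.39 VAR  (c) S = 597.2 VA  (d) PF = 0.9945 (lagging)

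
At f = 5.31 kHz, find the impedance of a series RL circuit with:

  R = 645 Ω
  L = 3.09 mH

Step 1 — Angular frequency: ω = 2π·f = 2π·5310 = 3.336e+04 rad/s.
Step 2 — Component impedances:
  R: Z = R = 645 Ω
  L: Z = jωL = j·3.336e+04·0.00309 = 0 + j103.1 Ω
Step 3 — Series combination: Z_total = R + L = 645 + j103.1 Ω = 653.2∠9.1° Ω.

Z = 645 + j103.1 Ω = 653.2∠9.1° Ω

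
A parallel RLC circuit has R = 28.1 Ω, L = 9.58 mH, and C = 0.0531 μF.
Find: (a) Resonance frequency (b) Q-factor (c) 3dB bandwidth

Step 1 — Resonance: ω₀ = 1/√(LC) = 1/√(0.00958·5.31e-08) = 4.434e+04 rad/s.
Step 2 — f₀ = ω₀/(2π) = 7057 Hz.
Step 3 — Parallel Q: Q = R/(ω₀L) = 28.1/(4.434e+04·0.00958) = 0.06616.
Step 4 — Bandwidth: Δω = ω₀/Q = 6.702e+05 rad/s; BW = Δω/(2π) = 1.067e+05 Hz.

(a) f₀ = 7057 Hz  (b) Q = 0.06616  (c) BW = 1.067e+05 Hz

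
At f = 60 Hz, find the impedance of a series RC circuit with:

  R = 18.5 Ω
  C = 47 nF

Step 1 — Angular frequency: ω = 2π·f = 2π·60 = 377 rad/s.
Step 2 — Component impedances:
  R: Z = R = 18.5 Ω
  C: Z = 1/(jωC) = -j/(ω·C) = 0 - j5.644e+04 Ω
Step 3 — Series combination: Z_total = R + C = 18.5 - j5.644e+04 Ω = 5.644e+04∠-90.0° Ω.

Z = 18.5 - j5.644e+04 Ω = 5.644e+04∠-90.0° Ω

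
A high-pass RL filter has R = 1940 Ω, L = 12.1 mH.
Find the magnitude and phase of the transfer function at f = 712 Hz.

Step 1 — Angular frequency: ω = 2π·712 = 4474 rad/s.
Step 2 — Transfer function: H(jω) = jωL/(R + jωL).
Step 3 — Numerator jωL = j·54.13; denominator R + jωL = 1940 + j54.13.
Step 4 — H = 0.0007779 + j0.02788.
Step 5 — Magnitude: |H| = 0.02789 (-31.1 dB); phase: φ = 88.4°.

|H| = 0.02789 (-31.1 dB), φ = 88.4°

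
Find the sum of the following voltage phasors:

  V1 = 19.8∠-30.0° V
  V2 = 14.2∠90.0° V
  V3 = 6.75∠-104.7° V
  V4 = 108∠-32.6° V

Step 1 — Convert each phasor to rectangular form:
  V1 = 19.8·(cos(-30.0°) + j·sin(-30.0°)) = 17.15 - j9.9 V
  V2 = 14.2·(cos(90.0°) + j·sin(90.0°)) = 0 + j14.2 V
  V3 = 6.75·(cos(-104.7°) + j·sin(-104.7°)) = -1.713 - j6.529 V
  V4 = 108·(cos(-32.6°) + j·sin(-32.6°)) = 90.98 - j58.19 V
Step 2 — Sum components: V_total = 106.4 - j60.42 V.
Step 3 — Convert to polar: |V_total| = 122.4 V, ∠V_total = -29.6°.

V_total = 122.4∠-29.6° V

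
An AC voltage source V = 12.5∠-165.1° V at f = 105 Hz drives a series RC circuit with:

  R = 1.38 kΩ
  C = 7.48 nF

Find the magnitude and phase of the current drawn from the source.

Step 1 — Angular frequency: ω = 2π·f = 2π·105 = 659.7 rad/s.
Step 2 — Component impedances:
  R: Z = R = 1380 Ω
  C: Z = 1/(jωC) = -j/(ω·C) = 0 - j2.026e+05 Ω
Step 3 — Series combination: Z_total = R + C = 1380 - j2.026e+05 Ω = 2.026e+05∠-89.6° Ω.
Step 4 — Source phasor: V = 12.5∠-165.1° V = -12.08 - j3.214 V.
Step 5 — Ohm's law: I = V / Z_total = (-12.08 - j3.214) / (1380 - j2.026e+05) = 1.545e-05 - j5.972e-05 A.
Step 6 — Convert to polar: |I| = 6.168e-05 A, ∠I = -75.5°.

I = 6.168e-05∠-75.5° A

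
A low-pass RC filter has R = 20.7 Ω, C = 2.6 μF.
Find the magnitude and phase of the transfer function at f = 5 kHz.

Step 1 — Angular frequency: ω = 2π·5000 = 3.142e+04 rad/s.
Step 2 — Transfer function: H(jω) = 1/(1 + jωRC).
Step 3 — Denominator: 1 + jωRC = 1 + j·3.142e+04·20.7·2.6e-06 = 1 + j1.691.
Step 4 — H = 0.2591 - j0.4382.
Step 5 — Magnitude: |H| = 0.5091 (-5.9 dB); phase: φ = -59.4°.

|H| = 0.5091 (-5.9 dB), φ = -59.4°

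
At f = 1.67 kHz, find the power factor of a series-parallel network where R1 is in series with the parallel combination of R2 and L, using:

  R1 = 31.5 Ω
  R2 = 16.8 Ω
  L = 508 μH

Step 1 — Angular frequency: ω = 2π·f = 2π·1670 = 1.049e+04 rad/s.
Step 2 — Component impedances:
  R1: Z = R = 31.5 Ω
  R2: Z = R = 16.8 Ω
  L: Z = jωL = j·1.049e+04·0.000508 = 0 + j5.33 Ω
Step 3 — Parallel branch: R2 || L = 1/(1/R2 + 1/L) = 1.537 + j4.843 Ω.
Step 4 — Series with R1: Z_total = R1 + (R2 || L) = 33.04 + j4.843 Ω = 33.39∠8.3° Ω.
Step 5 — Power factor: PF = cos(φ) = Re(Z)/|Z| = 33.037/33.39 = 0.9894.
Step 6 — Type: Im(Z) = 4.843 ⇒ lagging (phase φ = 8.3°).

PF = 0.9894 (lagging, φ = 8.3°)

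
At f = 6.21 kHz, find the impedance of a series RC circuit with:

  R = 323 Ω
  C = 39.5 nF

Step 1 — Angular frequency: ω = 2π·f = 2π·6210 = 3.902e+04 rad/s.
Step 2 — Component impedances:
  R: Z = R = 323 Ω
  C: Z = 1/(jωC) = -j/(ω·C) = 0 - j648.8 Ω
Step 3 — Series combination: Z_total = R + C = 323 - j648.8 Ω = 724.8∠-63.5° Ω.

Z = 323 - j648.8 Ω = 724.8∠-63.5° Ω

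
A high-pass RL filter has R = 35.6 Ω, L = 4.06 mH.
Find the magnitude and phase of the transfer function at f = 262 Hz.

Step 1 — Angular frequency: ω = 2π·262 = 1646 rad/s.
Step 2 — Transfer function: H(jω) = jωL/(R + jωL).
Step 3 — Numerator jωL = j·6.684; denominator R + jωL = 35.6 + j6.684.
Step 4 — H = 0.03405 + j0.1813.
Step 5 — Magnitude: |H| = 0.1845 (-14.7 dB); phase: φ = 79.4°.

|H| = 0.1845 (-14.7 dB), φ = 79.4°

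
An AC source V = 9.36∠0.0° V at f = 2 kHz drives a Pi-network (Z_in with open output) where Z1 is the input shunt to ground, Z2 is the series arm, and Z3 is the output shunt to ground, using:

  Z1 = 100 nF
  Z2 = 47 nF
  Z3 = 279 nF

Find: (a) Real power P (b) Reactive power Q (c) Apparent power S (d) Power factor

Step 1 — Angular frequency: ω = 2π·f = 2π·2000 = 1.257e+04 rad/s.
Step 2 — Component impedances:
  Z1: Z = 1/(jωC) = -j/(ω·C) = 0 - j795.8 Ω
  Z2: Z = 1/(jωC) = -j/(ω·C) = 0 - j1693 Ω
  Z3: Z = 1/(jωC) = -j/(ω·C) = 0 - j285.2 Ω
Step 3 — With open output, the series arm Z2 and the output shunt Z3 appear in series to ground: Z2 + Z3 = 0 - j1978 Ω.
Step 4 — Parallel with input shunt Z1: Z_in = Z1 || (Z2 + Z3) = 0 - j567.5 Ω = 567.5∠-90.0° Ω.
Step 5 — Source phasor: V = 9.36∠0.0° V = 9.36 V.
Step 6 — Current: I = V / Z = 0 + j0.01649 A = 0.01649∠90.0° A.
Step 7 — Complex power: S = V·I* = 0 - j0.1544 VA.
Step 8 — Real power: P = Re(S) = 0 W.
Step 9 — Reactive power: Q = Im(S) = -0.1544 VAR.
Step 10 — Apparent power: |S| = 0.1544 VA.
Step 11 — Power factor: PF = P/|S| = 0 (leading).

(a) P = 0 W  (b) Q = -0.1544 VAR  (c) S = 0.1544 VA  (d) PF = 0 (leading)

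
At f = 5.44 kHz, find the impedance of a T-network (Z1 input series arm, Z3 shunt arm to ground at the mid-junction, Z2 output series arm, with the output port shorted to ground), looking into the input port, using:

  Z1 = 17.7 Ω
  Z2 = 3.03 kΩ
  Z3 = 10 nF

Step 1 — Angular frequency: ω = 2π·f = 2π·5440 = 3.418e+04 rad/s.
Step 2 — Component impedances:
  Z1: Z = R = 17.7 Ω
  Z2: Z = R = 3030 Ω
  Z3: Z = 1/(jωC) = -j/(ω·C) = 0 - j2926 Ω
Step 3 — With the output port shorted to ground, the output series arm Z2 runs from the junction to ground; the shunt arm Z3 also runs from the junction to ground. They appear in parallel: Z3 || Z2 = 1462 - j1514 Ω.
Step 4 — Series with input arm Z1: Z_in = Z1 + (Z3 || Z2) = 1480 - j1514 Ω = 2117∠-45.7° Ω.

Z = 1480 - j1514 Ω = 2117∠-45.7° Ω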